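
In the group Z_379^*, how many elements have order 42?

φ(379) = 379 − 1 = 378 = 2 · 3^3 · 7.
(Z/379Z)^× is cyclic (|G| = 378); a cyclic group of order m has exactly φ(d) elements of each order d | m, and none otherwise.
42 = 2 · 3 · 7 divides 378, and φ(42) = 12.

12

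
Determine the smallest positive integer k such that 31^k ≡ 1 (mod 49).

6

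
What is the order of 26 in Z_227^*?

The order of 26 must divide φ(227) = 227 − 1 = 226 = 2 · 113.
Divisors of 226: 1, 2, 113, 226.
Compute 26^d (mod 227) for the divisors d until we hit 1:
26^1 ≡ 26 (mod 227)
26^2 ≡ 222 (mod 227)
26^113 ≡ 1 (mod 227) ✓
The smallest such exponent is 113, so the order of 26 is 113.

113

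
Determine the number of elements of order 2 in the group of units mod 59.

1

φ(59) = 59 − 1 = 58 = 2 · 29.
Since (Z/59Z)^× is cyclic of order 58, the number of elements of order d is φ(d) when d | 58 and 0 otherwise.
2 | 58, and φ(2) = 2 − 1 = 1.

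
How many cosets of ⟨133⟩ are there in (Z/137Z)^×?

By Lagrange's theorem, ord_137(133) divides φ(137) = 137 − 1 = 136 = 2^3 · 17.
Divisors of 136: 1, 2, 4, 8, 17, 34, 68, 136.
Evaluate successive powers at the divisors of 136:
133^1 ≡ 133 (mod 137)
133^2 ≡ 16 (mod 137)
133^4 ≡ 119 (mod 137)
133^8 ≡ 50 (mod 137)
133^17 ≡ 1 (mod 137) ✓
The order of 133 is 17, so the subgroup it generates has 17 elements.
[(Z/137Z)^× : ⟨133⟩] = 136/17 = 8.

8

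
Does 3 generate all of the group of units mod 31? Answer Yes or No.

Yes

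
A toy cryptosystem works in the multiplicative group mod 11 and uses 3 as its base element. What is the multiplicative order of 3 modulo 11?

5

Since 3 ∈ (Z/11Z)^×, its order divides φ(11) = 11 − 1 = 10 = 2 · 5.
Divisors of 10: 1, 2, 5, 10.
Check 3^d mod 11 for each divisor in increasing order:
3^1 ≡ 3 (mod 11)
3^2 ≡ 9 (mod 11)
3^5 ≡ 1 (mod 11) ✓
The smallest such exponent is 5, so the order of 3 is 5.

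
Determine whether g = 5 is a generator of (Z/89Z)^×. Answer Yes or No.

φ(89) = 89 − 1 = 88 = 2^3 · 11.
5 is a primitive root mod 89 iff 5^(φ(89)/q) ≢ 1 for every prime q | φ(89), i.e. q ∈ {2, 11}.
5^44 ≡ 1 (mod 89)  [q = 2: ≡ 1 ✗]
5^8 ≡ 4 (mod 89)  [q = 11: ≢ 1 ✓]
5^44 ≡ 1 shows ord(5) | 44, strictly less than φ(89); not a primitive root.

No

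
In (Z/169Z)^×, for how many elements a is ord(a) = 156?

48

φ(169) = φ(13^2) = 13·(13−1) = 156 = 2^2 · 3 · 13.
In a cyclic group of order 156, there are φ(d) elements of order d for each divisor d of 156, and zero for non-divisors.
156 = 2^2 · 3 · 13 divides 156, and φ(156) = 48.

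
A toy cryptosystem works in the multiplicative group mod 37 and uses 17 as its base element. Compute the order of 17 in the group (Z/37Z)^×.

By Lagrange's theorem, ord_37(17) divides φ(37) = 37 − 1 = 36 = 2^2 · 3^2.
Divisors of 36: 1, 2, 3, 4, 6, 9, 12, 18, 36.
Compute 17^d (mod 37) for the divisors d until we hit 1:
17^1 ≡ 17 (mod 37)
17^2 ≡ 30 (mod 37)
17^3 ≡ 29 (mod 37)
17^4 ≡ 12 (mod 37)
17^6 ≡ 27 (mod 37)
17^9 ≡ 6 (mod 37)
17^12 ≡ 26 (mod 37)
17^18 ≡ 36 (mod 37)
17^36 ≡ 1 (mod 37) ✓
Hence ord(17) = 36.

36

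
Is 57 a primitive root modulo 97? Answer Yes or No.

Yes

φ(97) = 97 − 1 = 96 = 2^5 · 3.
An element g generates (Z/97Z)^× iff g^(96/q) ≢ 1 (mod 97) for each prime q ∈ {2, 3}.
57^48 ≡ 96 (mod 97)  [q = 2: ≢ 1 ✓]
57^32 ≡ 35 (mod 97)  [q = 3: ≢ 1 ✓]
All checks pass, so 57 has order 96 and is a primitive root modulo 97.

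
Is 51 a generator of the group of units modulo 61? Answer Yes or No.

Yes

φ(61) = 61 − 1 = 60 = 2^2 · 3 · 5.
It suffices to check that the order of 51 is not a proper divisor of 60: compute 51^(60/q) for q ∈ {2, 3, 5}.
51^30 ≡ 60 (mod 61)  [q = 2: ≢ 1 ✓]
51^20 ≡ 13 (mod 61)  [q = 3: ≢ 1 ✓]
51^12 ≡ 58 (mod 61)  [q = 5: ≢ 1 ✓]
Every test exponent gives a nontrivial residue, hence 51 generates the full group.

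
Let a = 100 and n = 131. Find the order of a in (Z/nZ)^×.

By Lagrange's theorem, ord_131(100) divides φ(131) = 131 − 1 = 130 = 2 · 5 · 13.
Divisors of 130: 1, 2, 5, 10, 13, 26, 65, 130.
Check 100^d mod 131 for each divisor in increasing order:
100^1 ≡ 100 (mod 131)
100^2 ≡ 44 (mod 131)
100^5 ≡ 113 (mod 131)
100^10 ≡ 62 (mod 131)
100^13 ≡ 58 (mod 131)
100^26 ≡ 89 (mod 131)
100^65 ≡ 1 (mod 131) ✓
Therefore the multiplicative order of 100 modulo 131 is 65.

65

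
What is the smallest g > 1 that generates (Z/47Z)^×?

5

φ(47) = 47 − 1 = 46 = 2 · 23.
Test candidates g = 2, 3, … against the prime factors q ∈ {2, 23} of φ(47): g is a generator iff g^(46/q) ≢ 1 for every such q.
g = 2: 2^23 ≡ 1 — hits 1, so not a primitive root.
g = 3: 3^23 ≡ 1 — hits 1, so not a primitive root.
g = 4: 4^23 ≡ 1 — hits 1, so not a primitive root.
g = 5: 5^23 ≡ 46; 5^2 ≡ 25 — none is 1, so 5 is a primitive root.
The smallest primitive root modulo 47 is 5.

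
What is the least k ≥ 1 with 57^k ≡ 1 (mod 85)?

16

Since 57 ∈ (Z/85Z)^×, its order divides φ(85) = φ(5·17) = (5−1)·(17−1) = 4·16 = 64 = 2^6.
Divisors of 64: 1, 2, 4, 8, 16, 32, 64.
Compute 57^d (mod 85) for the divisors d until we hit 1:
57^1 ≡ 57
57^2 ≡ 19
57^4 ≡ 21
57^8 ≡ 16
57^16 ≡ 1
Hence ord(57) = 16.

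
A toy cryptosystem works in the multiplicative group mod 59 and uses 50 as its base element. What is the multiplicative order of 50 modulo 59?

58

Since 50 ∈ (Z/59Z)^×, its order divides φ(59) = 59 − 1 = 58 = 2 · 29.
Divisors of 58: 1, 2, 29, 58.
Check 50^d mod 59 for each divisor in increasing order:
50^1 ≡ 50 (mod 59)
50^2 ≡ 22 (mod 59)
50^29 ≡ 58 (mod 59)
50^58 ≡ 1 (mod 59) ✓
Therefore the multiplicative order of 50 modulo 59 is 58.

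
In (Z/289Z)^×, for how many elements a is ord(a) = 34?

16

φ(289) = φ(17^2) = 17·(17−1) = 272 = 2^4 · 17.
In a cyclic group of order 272, there are φ(d) elements of order d for each divisor d of 272, and zero for non-divisors.
34 = 2 · 17 divides 272, and φ(34) = 16.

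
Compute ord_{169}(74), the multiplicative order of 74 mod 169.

39

By Lagrange's theorem, ord_169(74) divides φ(169) = φ(13^2) = 13·(13−1) = 156 = 2^2 · 3 · 13.
Divisors of 156: 1, 2, 3, 4, 6, 12, 13, 26, 39, 52, 78, 156.
Test each divisor d:
74^1 ≡ 74
74^2 ≡ 68
74^3 ≡ 131
74^4 ≡ 61
74^6 ≡ 92
74^12 ≡ 14
74^13 ≡ 22
74^26 ≡ 146
74^39 ≡ 1
Hence ord(74) = 39.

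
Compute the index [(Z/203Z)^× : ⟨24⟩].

By Lagrange's theorem, ord_203(24) divides φ(203) = φ(7·29) = (7−1)·(29−1) = 6·28 = 168 = 2^3 · 3 · 7.
Divisors of 168: 1, 2, 3, 4, 6, 7, 8, 12, 14, 21, 24, 28, 42, 56, 84, 168.
Test each divisor d:
24^1 ≡ 24 (mod 203)
24^2 ≡ 170 (mod 203)
24^3 ≡ 20 (mod 203)
24^4 ≡ 74 (mod 203)
24^6 ≡ 197 (mod 203)
24^7 ≡ 59 (mod 203)
24^8 ≡ 198 (mod 203)
24^12 ≡ 36 (mod 203)
24^14 ≡ 30 (mod 203)
24^21 ≡ 146 (mod 203)
24^24 ≡ 78 (mod 203)
24^28 ≡ 88 (mod 203)
24^42 ≡ 1 (mod 203) ✓
So ord_203(24) = 42, hence |⟨24⟩| = 42.
[(Z/203Z)^× : ⟨24⟩] = 168/42 = 4.

4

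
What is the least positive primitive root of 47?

5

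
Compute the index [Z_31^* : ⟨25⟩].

10

Since 25 ∈ (Z/31Z)^×, its order divides φ(31) = 31 − 1 = 30 = 2 · 3 · 5.
Divisors of 30: 1, 2, 3, 5, 6, 10, 15, 30.
Check 25^d mod 31 for each divisor in increasing order:
25^1 ≡ 25 (mod 31)
25^2 ≡ 5 (mod 31)
25^3 ≡ 1 (mod 31) ✓
So ord_31(25) = 3, hence |⟨25⟩| = 3.
[(Z/31Z)^× : ⟨25⟩] = 30/3 = 10.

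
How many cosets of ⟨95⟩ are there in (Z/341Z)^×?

30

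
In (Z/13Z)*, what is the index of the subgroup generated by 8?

By Lagrange's theorem, ord_13(8) divides φ(13) = 13 − 1 = 12 = 2^2 · 3.
Divisors of 12: 1, 2, 3, 4, 6, 12.
Check 8^d mod 13 for each divisor in increasing order:
8^1 ≡ 8
8^2 ≡ 12
8^3 ≡ 5
8^4 ≡ 1
So ord_13(8) = 4, hence |⟨8⟩| = 4.
[(Z/13Z)^× : ⟨8⟩] = 12/4 = 3.

3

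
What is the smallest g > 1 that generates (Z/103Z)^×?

5

φ(103) = 103 − 1 = 102 = 2 · 3 · 17.
Test candidates g = 2, 3, … against the prime factors q ∈ {2, 3, 17} of φ(103): g is a generator iff g^(102/q) ≢ 1 for every such q.
g = 2: 2^51 ≡ 1 — hits 1, so not a primitive root.
g = 3: 3^51 ≡ 102; 3^34 ≡ 1 — hits 1, so not a primitive root.
g = 4: 4^51 ≡ 1 — hits 1, so not a primitive root.
g = 5: 5^51 ≡ 102; 5^34 ≡ 56; 5^6 ≡ 72 — none is 1, so 5 is a primitive root.
The smallest primitive root modulo 103 is 5.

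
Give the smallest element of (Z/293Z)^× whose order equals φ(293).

2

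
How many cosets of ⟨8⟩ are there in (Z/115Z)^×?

By Lagrange's theorem, ord_115(8) divides φ(115) = φ(5·23) = (5−1)·(23−1) = 4·22 = 88 = 2^3 · 11.
Divisors of 88: 1, 2, 4, 8, 11, 22, 44, 88.
Evaluate successive powers at the divisors of 88:
8^1 ≡ 8
8^2 ≡ 64
8^4 ≡ 71
8^8 ≡ 96
8^11 ≡ 47
8^22 ≡ 24
8^44 ≡ 1
Thus |⟨8⟩| = ord(8) = 44.
[(Z/115Z)^× : ⟨8⟩] = 88/44 = 2.

2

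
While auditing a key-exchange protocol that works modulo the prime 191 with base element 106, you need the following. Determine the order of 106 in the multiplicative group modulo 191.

190

By Lagrange's theorem, ord_191(106) divides φ(191) = 191 − 1 = 190 = 2 · 5 · 19.
Divisors of 190: 1, 2, 5, 10, 19, 38, 95, 190.
Test each divisor d:
106^1 ≡ 106 (mod 191)
106^2 ≡ 158 (mod 191)
106^5 ≡ 70 (mod 191)
106^10 ≡ 125 (mod 191)
106^19 ≡ 142 (mod 191)
106^38 ≡ 109 (mod 191)
106^95 ≡ 190 (mod 191)
106^190 ≡ 1 (mod 191) ✓
The smallest such exponent is 190, so the order of 106 is 190.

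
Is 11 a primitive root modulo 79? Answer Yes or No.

φ(79) = 79 − 1 = 78 = 2 · 3 · 13.
An element g generates (Z/79Z)^× iff g^(78/q) ≢ 1 (mod 79) for each prime q ∈ {2, 3, 13}.
11^39 ≡ 1 (mod 79)  [q = 2: ≡ 1 ✗]
11^26 ≡ 55 (mod 79)  [q = 3: ≢ 1 ✓]
11^6 ≡ 65 (mod 79)  [q = 13: ≢ 1 ✓]
Since 11^39 ≡ 1, the order of 11 divides 39 < 78, so 11 is not a primitive root.

No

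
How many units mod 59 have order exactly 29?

φ(59) = 59 − 1 = 58 = 2 · 29.
Since (Z/59Z)^× is cyclic of order 58, the number of elements of order d is φ(d) when d | 58 and 0 otherwise.
29 | 58, and φ(29) = 29 − 1 = 28.

28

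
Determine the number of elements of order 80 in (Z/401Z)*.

32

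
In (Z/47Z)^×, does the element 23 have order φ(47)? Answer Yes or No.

φ(47) = 47 − 1 = 46 = 2 · 23.
Test 23^(46/q) mod 47 for each prime factor q of 46:
23^23 ≡ 46 (mod 47)  [q = 2: ≢ 1 ✓]
23^2 ≡ 12 (mod 47)  [q = 23: ≢ 1 ✓]
All checks pass, so 23 has order 46 and is a primitive root modulo 47.

Yes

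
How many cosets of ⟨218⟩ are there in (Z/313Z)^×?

3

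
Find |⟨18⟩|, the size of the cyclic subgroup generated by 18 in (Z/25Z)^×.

4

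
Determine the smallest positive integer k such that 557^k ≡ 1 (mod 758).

189

ord(557) | φ(758) = φ(2)·φ(379) = 1·378 = 378 = 2 · 3^3 · 7.
Divisors of 378: 1, 2, 3, 6, 7, 9, 14, 18, 21, 27, 42, 54, 63, 126, 189, 378.
Check 557^d mod 758 for each divisor in increasing order:
557^1 ≡ 557
557^2 ≡ 227
557^3 ≡ 611
557^6 ≡ 385
557^7 ≡ 689
557^9 ≡ 255
557^14 ≡ 213
557^18 ≡ 595
557^21 ≡ 463
557^27 ≡ 125
557^42 ≡ 613
557^54 ≡ 465
557^63 ≡ 327
557^126 ≡ 51
557^189 ≡ 1
The smallest such exponent is 189, so the order of 557 is 189.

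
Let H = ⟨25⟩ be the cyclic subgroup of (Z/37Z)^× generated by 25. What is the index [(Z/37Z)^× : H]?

2

ord(25) | φ(37) = 37 − 1 = 36 = 2^2 · 3^2.
Divisors of 36: 1, 2, 3, 4, 6, 9, 12, 18, 36.
Test each divisor d:
25^1 ≡ 25
25^2 ≡ 33
25^3 ≡ 11
25^4 ≡ 16
25^6 ≡ 10
25^9 ≡ 36
25^12 ≡ 26
25^18 ≡ 1
Thus |⟨25⟩| = ord(25) = 18.
The index is φ(37) / ord(25) = 36 / 18 = 2.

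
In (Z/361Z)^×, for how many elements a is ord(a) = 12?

0

φ(361) = φ(19^2) = 19·(19−1) = 342 = 2 · 3^2 · 19.
In a cyclic group of order 342, there are φ(d) elements of order d for each divisor d of 342, and zero for non-divisors.
12 does not divide 342, so no element of (Z/361Z)^× has order 12.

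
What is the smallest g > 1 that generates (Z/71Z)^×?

7

φ(71) = 71 − 1 = 70 = 2 · 5 · 7.
Test candidates g = 2, 3, … against the prime factors q ∈ {2, 5, 7} of φ(71): g is a generator iff g^(70/q) ≢ 1 for every such q.
g = 2: 2^35 ≡ 1 — hits 1, so not a primitive root.
g = 3: 3^35 ≡ 1 — hits 1, so not a primitive root.
g = 4: 4^35 ≡ 1 — hits 1, so not a primitive root.
g = 5: 5^35 ≡ 1 — hits 1, so not a primitive root.
g = 6: 6^35 ≡ 1 — hits 1, so not a primitive root.
g = 7: 7^35 ≡ 70; 7^14 ≡ 54; 7^10 ≡ 45 — none is 1, so 7 is a primitive root.
So 7 is the smallest generator of (Z/71Z)^×.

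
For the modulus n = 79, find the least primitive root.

3

φ(79) = 79 − 1 = 78 = 2 · 3 · 13.
Test candidates g = 2, 3, … against the prime factors q ∈ {2, 3, 13} of φ(79): g is a generator iff g^(78/q) ≢ 1 for every such q.
g = 2: 2^39 ≡ 1 — hits 1, so not a primitive root.
g = 3: 3^39 ≡ 78; 3^26 ≡ 23; 3^6 ≡ 18 — none is 1, so 3 is a primitive root.
The smallest primitive root modulo 79 is 3.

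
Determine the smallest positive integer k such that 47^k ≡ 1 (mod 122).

The order of 47 must divide φ(122) = φ(2)·φ(61) = 1·60 = 60 = 2^2 · 3 · 5.
Divisors of 60: 1, 2, 3, 4, 5, 6, 10, 12, 15, 20, 30, 60.
Check 47^d mod 122 for each divisor in increasing order:
47^1 ≡ 47 (mod 122)
47^2 ≡ 13 (mod 122)
47^3 ≡ 1 (mod 122) ✓
Therefore the multiplicative order of 47 modulo 122 is 3.

3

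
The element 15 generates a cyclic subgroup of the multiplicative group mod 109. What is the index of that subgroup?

Since 15 ∈ (Z/109Z)^×, its order divides φ(109) = 109 − 1 = 108 = 2^2 · 3^3.
Divisors of 108: 1, 2, 3, 4, 6, 9, 12, 18, 27, 36, 54, 108.
Check 15^d mod 109 for each divisor in increasing order:
15^1 ≡ 15 (mod 109)
15^2 ≡ 7 (mod 109)
15^3 ≡ 105 (mod 109)
15^4 ≡ 49 (mod 109)
15^6 ≡ 16 (mod 109)
15^9 ≡ 45 (mod 109)
15^12 ≡ 38 (mod 109)
15^18 ≡ 63 (mod 109)
15^27 ≡ 1 (mod 109) ✓
So ord_109(15) = 27, hence |⟨15⟩| = 27.
The index is φ(109) / ord(15) = 108 / 27 = 4.

4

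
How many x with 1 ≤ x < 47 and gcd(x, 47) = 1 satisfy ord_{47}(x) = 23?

22

φ(47) = 47 − 1 = 46 = 2 · 23.
In a cyclic group of order 46, there are φ(d) elements of order d for each divisor d of 46, and zero for non-divisors.
23 | 46, and φ(23) = 23 − 1 = 22.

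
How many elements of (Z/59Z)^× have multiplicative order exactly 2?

φ(59) = 59 − 1 = 58 = 2 · 29.
In a cyclic group of order 58, there are φ(d) elements of order d for each divisor d of 58, and zero for non-divisors.
2 | 58, and φ(2) = 2 − 1 = 1.

1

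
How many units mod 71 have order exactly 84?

0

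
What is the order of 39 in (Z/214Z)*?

By Lagrange's theorem, ord_214(39) divides φ(214) = φ(2)·φ(107) = 1·106 = 106 = 2 · 53.
Divisors of 106: 1, 2, 53, 106.
Compute 39^d (mod 214) for the divisors d until we hit 1:
39^1 ≡ 39 (mod 214)
39^2 ≡ 23 (mod 214)
39^53 ≡ 1 (mod 214) ✓
Hence ord(39) = 53.

53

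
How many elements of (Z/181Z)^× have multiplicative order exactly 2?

1

φ(181) = 181 − 1 = 180 = 2^2 · 3^2 · 5.
In a cyclic group of order 180, there are φ(d) elements of order d for each divisor d of 180, and zero for non-divisors.
2 | 180, and φ(2) = 2 − 1 = 1.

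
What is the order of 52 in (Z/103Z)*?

ord(52) | φ(103) = 103 − 1 = 102 = 2 · 3 · 17.
Divisors of 102: 1, 2, 3, 6, 17, 34, 51, 102.
Check 52^d mod 103 for each divisor in increasing order:
52^1 ≡ 52 (mod 103)
52^2 ≡ 26 (mod 103)
52^3 ≡ 13 (mod 103)
52^6 ≡ 66 (mod 103)
52^17 ≡ 46 (mod 103)
52^34 ≡ 56 (mod 103)
52^51 ≡ 1 (mod 103) ✓
Therefore the multiplicative order of 52 modulo 103 is 51.

51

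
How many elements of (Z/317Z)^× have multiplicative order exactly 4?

φ(317) = 317 − 1 = 316 = 2^2 · 79.
(Z/317Z)^× is cyclic (|G| = 316); a cyclic group of order m has exactly φ(d) elements of each order d | m, and none otherwise.
4 = 2^2 divides 316, and φ(4) = 2.

2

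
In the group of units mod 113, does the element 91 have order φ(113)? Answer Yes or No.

φ(113) = 113 − 1 = 112 = 2^4 · 7.
91 is a primitive root mod 113 iff 91^(φ(113)/q) ≢ 1 for every prime q | φ(113), i.e. q ∈ {2, 7}.
91^56 ≡ 1 (mod 113)  [q = 2: ≡ 1 ✗]
91^16 ≡ 28 (mod 113)  [q = 7: ≢ 1 ✓]
The check at q = 2 fails, so 91 generates a proper subgroup.

No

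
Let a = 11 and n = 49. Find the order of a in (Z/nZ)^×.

21

By Lagrange's theorem, ord_49(11) divides φ(49) = φ(7^2) = 7·(7−1) = 42 = 2 · 3 · 7.
Divisors of 42: 1, 2, 3, 6, 7, 14, 21, 42.
Check 11^d mod 49 for each divisor in increasing order:
11^1 ≡ 11
11^2 ≡ 23
11^3 ≡ 8
11^6 ≡ 15
11^7 ≡ 18
11^14 ≡ 30
11^21 ≡ 1
So ord_49(11) = 21.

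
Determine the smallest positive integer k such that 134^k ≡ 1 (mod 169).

By Lagrange's theorem, ord_169(134) divides φ(169) = φ(13^2) = 13·(13−1) = 156 = 2^2 · 3 · 13.
Divisors of 156: 1, 2, 3, 4, 6, 12, 13, 26, 39, 52, 78, 156.
Test each divisor d:
134^1 ≡ 134
134^2 ≡ 42
134^3 ≡ 51
134^4 ≡ 74
134^6 ≡ 66
134^12 ≡ 131
134^13 ≡ 147
134^26 ≡ 146
134^39 ≡ 168
134^52 ≡ 22
134^78 ≡ 1
Therefore the multiplicative order of 134 modulo 169 is 78.

78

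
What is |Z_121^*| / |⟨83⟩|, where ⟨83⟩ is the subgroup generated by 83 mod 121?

ord(83) | φ(121) = φ(11^2) = 11·(11−1) = 110 = 2 · 5 · 11.
Divisors of 110: 1, 2, 5, 10, 11, 22, 55, 110.
Check 83^d mod 121 for each divisor in increasing order:
83^1 ≡ 83 (mod 121)
83^2 ≡ 113 (mod 121)
83^5 ≡ 109 (mod 121)
83^10 ≡ 23 (mod 121)
83^11 ≡ 94 (mod 121)
83^22 ≡ 3 (mod 121)
83^55 ≡ 120 (mod 121)
83^110 ≡ 1 (mod 121) ✓
Thus |⟨83⟩| = ord(83) = 110.
Index = |(Z/121Z)^×| / |⟨83⟩| = 110 / 110 = 1.

1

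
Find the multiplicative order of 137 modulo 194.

96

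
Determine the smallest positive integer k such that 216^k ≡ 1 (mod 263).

131

Since 216 ∈ (Z/263Z)^×, its order divides φ(263) = 263 − 1 = 262 = 2 · 131.
Divisors of 262: 1, 2, 131, 262.
Evaluate successive powers at the divisors of 262:
216^1 ≡ 216 (mod 263)
216^2 ≡ 105 (mod 263)
216^131 ≡ 1 (mod 263) ✓
The smallest such exponent is 131, so the order of 216 is 131.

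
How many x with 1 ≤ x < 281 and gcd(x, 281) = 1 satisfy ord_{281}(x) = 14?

6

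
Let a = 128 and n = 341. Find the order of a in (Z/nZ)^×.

10

By Lagrange's theorem, ord_341(128) divides φ(341) = φ(11·31) = (11−1)·(31−1) = 10·30 = 300 = 2^2 · 3 · 5^2.
Divisors of 300: 1, 2, 3, 4, 5, 6, 10, 12, 15, 20, 25, 30, 50, 60, 75, 100, 150, 300.
Evaluate successive powers at the divisors of 300:
128^1 ≡ 128 (mod 341)
128^2 ≡ 16 (mod 341)
128^3 ≡ 2 (mod 341)
128^4 ≡ 256 (mod 341)
128^5 ≡ 32 (mod 341)
128^6 ≡ 4 (mod 341)
128^10 ≡ 1 (mod 341) ✓
The smallest such exponent is 10, so the order of 128 is 10.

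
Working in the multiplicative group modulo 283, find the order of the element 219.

94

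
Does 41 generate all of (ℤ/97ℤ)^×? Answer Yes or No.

Yes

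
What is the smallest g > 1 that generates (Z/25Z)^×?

2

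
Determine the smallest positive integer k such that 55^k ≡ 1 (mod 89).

4

Since 55 ∈ (Z/89Z)^×, its order divides φ(89) = 89 − 1 = 88 = 2^3 · 11.
Divisors of 88: 1, 2, 4, 8, 11, 22, 44, 88.
Evaluate successive powers at the divisors of 88:
55^1 ≡ 55 (mod 89)
55^2 ≡ 88 (mod 89)
55^4 ≡ 1 (mod 89) ✓
The smallest such exponent is 4, so the order of 55 is 4.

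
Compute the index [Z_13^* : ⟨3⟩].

4

Since 3 ∈ (Z/13Z)^×, its order divides φ(13) = 13 − 1 = 12 = 2^2 · 3.
Divisors of 12: 1, 2, 3, 4, 6, 12.
Compute 3^d (mod 13) for the divisors d until we hit 1:
3^1 ≡ 3 (mod 13)
3^2 ≡ 9 (mod 13)
3^3 ≡ 1 (mod 13) ✓
The order of 3 is 3, so the subgroup it generates has 3 elements.
The index is φ(13) / ord(3) = 12 / 3 = 4.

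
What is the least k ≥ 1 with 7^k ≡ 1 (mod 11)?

By Lagrange's theorem, ord_11(7) divides φ(11) = 11 − 1 = 10 = 2 · 5.
Divisors of 10: 1, 2, 5, 10.
Compute 7^d (mod 11) for the divisors d until we hit 1:
7^1 ≡ 7
7^2 ≡ 5
7^5 ≡ 10
7^10 ≡ 1
The smallest such exponent is 10, so the order of 7 is 10.

10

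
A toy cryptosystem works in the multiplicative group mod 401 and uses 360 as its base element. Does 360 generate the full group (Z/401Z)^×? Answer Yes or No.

φ(401) = 401 − 1 = 400 = 2^4 · 5^2.
360 is a primitive root mod 401 iff 360^(φ(401)/q) ≢ 1 for every prime q | φ(401), i.e. q ∈ {2, 5}.
360^200 ≡ 1 (mod 401)  [q = 2: ≡ 1 ✗]
360^80 ≡ 318 (mod 401)  [q = 5: ≢ 1 ✓]
360^200 ≡ 1 shows ord(360) | 200, strictly less than φ(401); not a primitive root.

No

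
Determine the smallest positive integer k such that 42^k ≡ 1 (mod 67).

22

Since 42 ∈ (Z/67Z)^×, its order divides φ(67) = 67 − 1 = 66 = 2 · 3 · 11.
Divisors of 66: 1, 2, 3, 6, 11, 22, 33, 66.
Test each divisor d:
42^1 ≡ 42 (mod 67)
42^2 ≡ 22 (mod 67)
42^3 ≡ 53 (mod 67)
42^6 ≡ 62 (mod 67)
42^11 ≡ 66 (mod 67)
42^22 ≡ 1 (mod 67) ✓
So ord_67(42) = 22.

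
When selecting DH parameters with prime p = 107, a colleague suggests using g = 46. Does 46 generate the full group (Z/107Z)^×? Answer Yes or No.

Yes

φ(107) = 107 − 1 = 106 = 2 · 53.
46 is a primitive root mod 107 iff 46^(φ(107)/q) ≢ 1 for every prime q | φ(107), i.e. q ∈ {2, 53}.
46^53 ≡ 106 (mod 107)  [q = 2: ≢ 1 ✓]
46^2 ≡ 83 (mod 107)  [q = 53: ≢ 1 ✓]
None equal 1, so ord_107(46) = 106: 46 is a primitive root.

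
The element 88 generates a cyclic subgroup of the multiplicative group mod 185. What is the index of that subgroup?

ord(88) | φ(185) = φ(5·37) = (5−1)·(37−1) = 4·36 = 144 = 2^4 · 3^2.
Divisors of 144: 1, 2, 3, 4, 6, 8, 9, 12, 16, 18, 24, 36, 48, 72, 144.
Evaluate successive powers at the divisors of 144:
88^1 ≡ 88
88^2 ≡ 159
88^3 ≡ 117
88^4 ≡ 121
88^6 ≡ 184
88^8 ≡ 26
88^9 ≡ 68
88^12 ≡ 1
The order of 88 is 12, so the subgroup it generates has 12 elements.
[(Z/185Z)^× : ⟨88⟩] = 144/12 = 12.

12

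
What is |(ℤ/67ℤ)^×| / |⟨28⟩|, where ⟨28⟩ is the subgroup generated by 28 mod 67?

The order of 28 must divide φ(67) = 67 − 1 = 66 = 2 · 3 · 11.
Divisors of 66: 1, 2, 3, 6, 11, 22, 33, 66.
Test each divisor d:
28^1 ≡ 28
28^2 ≡ 47
28^3 ≡ 43
28^6 ≡ 40
28^11 ≡ 38
28^22 ≡ 37
28^33 ≡ 66
28^66 ≡ 1
Thus |⟨28⟩| = ord(28) = 66.
[(Z/67Z)^× : ⟨28⟩] = 66/66 = 1.

1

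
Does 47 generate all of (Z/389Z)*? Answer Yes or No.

Yes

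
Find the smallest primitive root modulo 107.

φ(107) = 107 − 1 = 106 = 2 · 53.
g is a primitive root iff g^(106/q) ≢ 1 (mod 107) for each prime q ∈ {2, 53}.
g = 2: 2^53 ≡ 106; 2^2 ≡ 4 — none is 1, so 2 is a primitive root.
So 2 is the smallest generator of (Z/107Z)^×.

2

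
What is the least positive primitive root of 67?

2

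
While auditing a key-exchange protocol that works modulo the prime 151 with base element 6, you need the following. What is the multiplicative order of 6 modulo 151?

150

By Lagrange's theorem, ord_151(6) divides φ(151) = 151 − 1 = 150 = 2 · 3 · 5^2.
Divisors of 150: 1, 2, 3, 5, 6, 10, 15, 25, 30, 50, 75, 150.
Evaluate successive powers at the divisors of 150:
6^1 ≡ 6 (mod 151)
6^2 ≡ 36 (mod 151)
6^3 ≡ 65 (mod 151)
6^5 ≡ 75 (mod 151)
6^6 ≡ 148 (mod 151)
6^10 ≡ 38 (mod 151)
6^15 ≡ 132 (mod 151)
6^25 ≡ 33 (mod 151)
6^30 ≡ 59 (mod 151)
6^50 ≡ 32 (mod 151)
6^75 ≡ 150 (mod 151)
6^150 ≡ 1 (mod 151) ✓
Hence ord(6) = 150.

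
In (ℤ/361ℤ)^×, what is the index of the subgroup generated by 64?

6

By Lagrange's theorem, ord_361(64) divides φ(361) = φ(19^2) = 19·(19−1) = 342 = 2 · 3^2 · 19.
Divisors of 342: 1, 2, 3, 6, 9, 18, 19, 38, 57, 114, 171, 342.
Evaluate successive powers at the divisors of 342:
64^1 ≡ 64 (mod 361)
64^2 ≡ 125 (mod 361)
64^3 ≡ 58 (mod 361)
64^6 ≡ 115 (mod 361)
64^9 ≡ 172 (mod 361)
64^18 ≡ 343 (mod 361)
64^19 ≡ 292 (mod 361)
64^38 ≡ 68 (mod 361)
64^57 ≡ 1 (mod 361) ✓
Thus |⟨64⟩| = ord(64) = 57.
The index is φ(361) / ord(64) = 342 / 57 = 6.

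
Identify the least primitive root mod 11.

φ(11) = 11 − 1 = 10 = 2 · 5.
g is a primitive root iff g^(10/q) ≢ 1 (mod 11) for each prime q ∈ {2, 5}.
g = 2: 2^5 ≡ 10; 2^2 ≡ 4 — none is 1, so 2 is a primitive root.
So 2 is the smallest generator of (Z/11Z)^×.

2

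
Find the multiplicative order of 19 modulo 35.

6

ord(19) | φ(35) = φ(5·7) = (5−1)·(7−1) = 4·6 = 24 = 2^3 · 3.
Divisors of 24: 1, 2, 3, 4, 6, 8, 12, 24.
Test each divisor d:
19^1 ≡ 19 (mod 35)
19^2 ≡ 11 (mod 35)
19^3 ≡ 34 (mod 35)
19^4 ≡ 16 (mod 35)
19^6 ≡ 1 (mod 35) ✓
Therefore the multiplicative order of 19 modulo 35 is 6.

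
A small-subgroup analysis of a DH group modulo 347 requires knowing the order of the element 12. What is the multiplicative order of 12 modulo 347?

173

ord(12) | φ(347) = 347 − 1 = 346 = 2 · 173.
Divisors of 346: 1, 2, 173, 346.
Test each divisor d:
12^1 ≡ 12 (mod 347)
12^2 ≡ 144 (mod 347)
12^173 ≡ 1 (mod 347) ✓
Therefore the multiplicative order of 12 modulo 347 is 173.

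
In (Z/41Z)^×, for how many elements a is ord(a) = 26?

0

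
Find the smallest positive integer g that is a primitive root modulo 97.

5

φ(97) = 97 − 1 = 96 = 2^5 · 3.
Test candidates g = 2, 3, … against the prime factors q ∈ {2, 3} of φ(97): g is a generator iff g^(96/q) ≢ 1 for every such q.
g = 2: 2^48 ≡ 1 — hits 1, so not a primitive root.
g = 3: 3^48 ≡ 1 — hits 1, so not a primitive root.
g = 4: 4^48 ≡ 1 — hits 1, so not a primitive root.
g = 5: 5^48 ≡ 96; 5^32 ≡ 35 — none is 1, so 5 is a primitive root.
Hence the least primitive root of 97 is 5.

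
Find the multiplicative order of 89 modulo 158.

13

The order of 89 must divide φ(158) = φ(2)·φ(79) = 1·78 = 78 = 2 · 3 · 13.
Divisors of 78: 1, 2, 3, 6, 13, 26, 39, 78.
Test each divisor d:
89^1 ≡ 89
89^2 ≡ 21
89^3 ≡ 131
89^6 ≡ 97
89^13 ≡ 1
Therefore the multiplicative order of 89 modulo 158 is 13.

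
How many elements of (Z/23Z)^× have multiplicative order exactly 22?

φ(23) = 23 − 1 = 22 = 2 · 11.
In a cyclic group of order 22, there are φ(d) elements of order d for each divisor d of 22, and zero for non-divisors.
22 = 2 · 11 divides 22, and φ(22) = 10.

10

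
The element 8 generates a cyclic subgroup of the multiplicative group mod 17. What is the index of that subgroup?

2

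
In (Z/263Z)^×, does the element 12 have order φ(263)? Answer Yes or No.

φ(263) = 263 − 1 = 262 = 2 · 131.
Test 12^(262/q) mod 263 for each prime factor q of 262:
12^131 ≡ 1 (mod 263)  [q = 2: ≡ 1 ✗]
12^2 ≡ 144 (mod 263)  [q = 131: ≢ 1 ✓]
Since 12^131 ≡ 1, the order of 12 divides 131 < 262, so 12 is not a primitive root.

No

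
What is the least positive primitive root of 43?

3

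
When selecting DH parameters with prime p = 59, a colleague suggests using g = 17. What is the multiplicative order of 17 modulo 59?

29

By Lagrange's theorem, ord_59(17) divides φ(59) = 59 − 1 = 58 = 2 · 29.
Divisors of 58: 1, 2, 29, 58.
Compute 17^d (mod 59) for the divisors d until we hit 1:
17^1 ≡ 17 (mod 59)
17^2 ≡ 53 (mod 59)
17^29 ≡ 1 (mod 59) ✓
So ord_59(17) = 29.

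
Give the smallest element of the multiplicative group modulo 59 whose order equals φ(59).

2

φ(59) = 59 − 1 = 58 = 2 · 29.
Test candidates g = 2, 3, … against the prime factors q ∈ {2, 29} of φ(59): g is a generator iff g^(58/q) ≢ 1 for every such q.
g = 2: 2^29 ≡ 58; 2^2 ≡ 4 — none is 1, so 2 is a primitive root.
So 2 is the smallest generator of (Z/59Z)^×.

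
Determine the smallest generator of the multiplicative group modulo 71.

φ(71) = 71 − 1 = 70 = 2 · 5 · 7.
Test candidates g = 2, 3, … against the prime factors q ∈ {2, 5, 7} of φ(71): g is a generator iff g^(70/q) ≢ 1 for every such q.
g = 2: 2^35 ≡ 1 — hits 1, so not a primitive root.
g = 3: 3^35 ≡ 1 — hits 1, so not a primitive root.
g = 4: 4^35 ≡ 1 — hits 1, so not a primitive root.
g = 5: 5^35 ≡ 1 — hits 1, so not a primitive root.
g = 6: 6^35 ≡ 1 — hits 1, so not a primitive root.
g = 7: 7^35 ≡ 70; 7^14 ≡ 54; 7^10 ≡ 45 — none is 1, so 7 is a primitive root.
The smallest primitive root modulo 71 is 7.

7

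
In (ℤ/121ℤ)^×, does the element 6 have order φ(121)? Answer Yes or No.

φ(121) = φ(11^2) = 11·(11−1) = 110 = 2 · 5 · 11.
Test 6^(110/q) mod 121 for each prime factor q of 110:
6^55 ≡ 120 (mod 121)  [q = 2: ≢ 1 ✓]
6^22 ≡ 3 (mod 121)  [q = 5: ≢ 1 ✓]
6^10 ≡ 56 (mod 121)  [q = 11: ≢ 1 ✓]
Every test exponent gives a nontrivial residue, hence 6 generates the full group.

Yes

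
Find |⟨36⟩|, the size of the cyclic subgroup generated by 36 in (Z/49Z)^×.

ord(36) | φ(49) = φ(7^2) = 7·(7−1) = 42 = 2 · 3 · 7.
Divisors of 42: 1, 2, 3, 6, 7, 14, 21, 42.
Test each divisor d:
36^1 ≡ 36 (mod 49)
36^2 ≡ 22 (mod 49)
36^3 ≡ 8 (mod 49)
36^6 ≡ 15 (mod 49)
36^7 ≡ 1 (mod 49) ✓
Therefore the multiplicative order of 36 modulo 49 is 7.

7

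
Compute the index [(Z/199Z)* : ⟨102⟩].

2

Since 102 ∈ (Z/199Z)^×, its order divides φ(199) = 199 − 1 = 198 = 2 · 3^2 · 11.
Divisors of 198: 1, 2, 3, 6, 9, 11, 18, 22, 33, 66, 99, 198.
Compute 102^d (mod 199) for the divisors d until we hit 1:
102^1 ≡ 102 (mod 199)
102^2 ≡ 56 (mod 199)
102^3 ≡ 140 (mod 199)
102^6 ≡ 98 (mod 199)
102^9 ≡ 188 (mod 199)
102^11 ≡ 180 (mod 199)
102^18 ≡ 121 (mod 199)
102^22 ≡ 162 (mod 199)
102^33 ≡ 106 (mod 199)
102^66 ≡ 92 (mod 199)
102^99 ≡ 1 (mod 199) ✓
Thus |⟨102⟩| = ord(102) = 99.
Index = |(Z/199Z)^×| / |⟨102⟩| = 198 / 99 = 2.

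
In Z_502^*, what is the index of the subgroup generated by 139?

ord(139) | φ(502) = φ(2)·φ(251) = 1·250 = 250 = 2 · 5^3.
Divisors of 250: 1, 2, 5, 10, 25, 50, 125, 250.
Compute 139^d (mod 502) for the divisors d until we hit 1:
139^1 ≡ 139 (mod 502)
139^2 ≡ 245 (mod 502)
139^5 ≡ 235 (mod 502)
139^10 ≡ 5 (mod 502)
139^25 ≡ 353 (mod 502)
139^50 ≡ 113 (mod 502)
139^125 ≡ 501 (mod 502)
139^250 ≡ 1 (mod 502) ✓
Thus |⟨139⟩| = ord(139) = 250.
The index is φ(502) / ord(139) = 250 / 250 = 1.

1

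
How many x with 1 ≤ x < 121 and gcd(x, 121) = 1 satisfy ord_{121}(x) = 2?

1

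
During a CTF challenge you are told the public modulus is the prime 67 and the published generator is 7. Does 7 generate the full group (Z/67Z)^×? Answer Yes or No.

Yes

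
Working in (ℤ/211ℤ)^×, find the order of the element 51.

105

Since 51 ∈ (Z/211Z)^×, its order divides φ(211) = 211 − 1 = 210 = 2 · 3 · 5 · 7.
Divisors of 210: 1, 2, 3, 5, 6, 7, 10, 14, 15, 21, 30, 35, 42, 70, 105, 210.
Compute 51^d (mod 211) for the divisors d until we hit 1:
51^1 ≡ 51 (mod 211)
51^2 ≡ 69 (mod 211)
51^3 ≡ 143 (mod 211)
51^5 ≡ 161 (mod 211)
51^6 ≡ 193 (mod 211)
51^7 ≡ 137 (mod 211)
51^10 ≡ 179 (mod 211)
51^14 ≡ 201 (mod 211)
51^15 ≡ 123 (mod 211)
51^21 ≡ 107 (mod 211)
51^30 ≡ 148 (mod 211)
51^35 ≡ 196 (mod 211)
51^42 ≡ 55 (mod 211)
51^70 ≡ 14 (mod 211)
51^105 ≡ 1 (mod 211) ✓
The smallest such exponent is 105, so the order of 51 is 105.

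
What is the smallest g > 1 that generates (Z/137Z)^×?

3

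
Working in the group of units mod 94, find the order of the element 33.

By Lagrange's theorem, ord_94(33) divides φ(94) = φ(2)·φ(47) = 1·46 = 46 = 2 · 23.
Divisors of 46: 1, 2, 23, 46.
Compute 33^d (mod 94) for the divisors d until we hit 1:
33^1 ≡ 33 (mod 94)
33^2 ≡ 55 (mod 94)
33^23 ≡ 93 (mod 94)
33^46 ≡ 1 (mod 94) ✓
Therefore the multiplicative order of 33 modulo 94 is 46.

46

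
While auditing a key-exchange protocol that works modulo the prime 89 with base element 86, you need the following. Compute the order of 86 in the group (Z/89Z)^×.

88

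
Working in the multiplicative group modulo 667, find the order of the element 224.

The order of 224 must divide φ(667) = φ(23·29) = (23−1)·(29−1) = 22·28 = 616 = 2^3 · 7 · 11.
Divisors of 616: 1, 2, 4, 7, 8, 11, 14, 22, 28, 44, 56, 77, 88, 154, 308, 616.
Evaluate successive powers at the divisors of 616:
224^1 ≡ 224 (mod 667)
224^2 ≡ 151 (mod 667)
224^4 ≡ 123 (mod 667)
224^7 ≡ 273 (mod 667)
224^8 ≡ 455 (mod 667)
224^11 ≡ 229 (mod 667)
224^14 ≡ 492 (mod 667)
224^22 ≡ 415 (mod 667)
224^28 ≡ 610 (mod 667)
224^44 ≡ 139 (mod 667)
224^56 ≡ 581 (mod 667)
224^77 ≡ 597 (mod 667)
224^88 ≡ 645 (mod 667)
224^154 ≡ 231 (mod 667)
224^308 ≡ 1 (mod 667) ✓
Therefore the multiplicative order of 224 modulo 667 is 308.

308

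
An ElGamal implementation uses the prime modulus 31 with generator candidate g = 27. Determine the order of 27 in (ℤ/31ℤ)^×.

10

Since 27 ∈ (Z/31Z)^×, its order divides φ(31) = 31 − 1 = 30 = 2 · 3 · 5.
Divisors of 30: 1, 2, 3, 5, 6, 10, 15, 30.
Compute 27^d (mod 31) for the divisors d until we hit 1:
27^1 ≡ 27
27^2 ≡ 16
27^3 ≡ 29
27^5 ≡ 30
27^6 ≡ 4
27^10 ≡ 1
The smallest such exponent is 10, so the order of 27 is 10.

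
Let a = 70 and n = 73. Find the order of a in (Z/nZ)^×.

12

Since 70 ∈ (Z/73Z)^×, its order divides φ(73) = 73 − 1 = 72 = 2^3 · 3^2.
Divisors of 72: 1, 2, 3, 4, 6, 8, 9, 12, 18, 24, 36, 72.
Test each divisor d:
70^1 ≡ 70 (mod 73)
70^2 ≡ 9 (mod 73)
70^3 ≡ 46 (mod 73)
70^4 ≡ 8 (mod 73)
70^6 ≡ 72 (mod 73)
70^8 ≡ 64 (mod 73)
70^9 ≡ 27 (mod 73)
70^12 ≡ 1 (mod 73) ✓
Therefore the multiplicative order of 70 modulo 73 is 12.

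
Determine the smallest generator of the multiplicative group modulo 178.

3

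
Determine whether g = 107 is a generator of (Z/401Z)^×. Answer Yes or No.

Yes

φ(401) = 401 − 1 = 400 = 2^4 · 5^2.
107 is a primitive root mod 401 iff 107^(φ(401)/q) ≢ 1 for every prime q | φ(401), i.e. q ∈ {2, 5}.
107^200 ≡ 400 (mod 401)  [q = 2: ≢ 1 ✓]
107^80 ≡ 72 (mod 401)  [q = 5: ≢ 1 ✓]
Every test exponent gives a nontrivial residue, hence 107 generates the full group.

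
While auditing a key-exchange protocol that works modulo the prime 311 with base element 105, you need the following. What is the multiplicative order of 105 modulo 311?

31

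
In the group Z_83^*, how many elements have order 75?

0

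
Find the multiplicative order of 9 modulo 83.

Since 9 ∈ (Z/83Z)^×, its order divides φ(83) = 83 − 1 = 82 = 2 · 41.
Divisors of 82: 1, 2, 41, 82.
Compute 9^d (mod 83) for the divisors d until we hit 1:
9^1 ≡ 9
9^2 ≡ 81
9^41 ≡ 1
So ord_83(9) = 41.

41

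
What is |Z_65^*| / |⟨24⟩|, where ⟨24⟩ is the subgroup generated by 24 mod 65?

4

By Lagrange's theorem, ord_65(24) divides φ(65) = φ(5·13) = (5−1)·(13−1) = 4·12 = 48 = 2^4 · 3.
Divisors of 48: 1, 2, 3, 4, 6, 8, 12, 16, 24, 48.
Test each divisor d:
24^1 ≡ 24 (mod 65)
24^2 ≡ 56 (mod 65)
24^3 ≡ 44 (mod 65)
24^4 ≡ 16 (mod 65)
24^6 ≡ 51 (mod 65)
24^8 ≡ 61 (mod 65)
24^12 ≡ 1 (mod 65) ✓
The order of 24 is 12, so the subgroup it generates has 12 elements.
[(Z/65Z)^× : ⟨24⟩] = 48/12 = 4.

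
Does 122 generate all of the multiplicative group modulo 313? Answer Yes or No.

Yes

φ(313) = 313 − 1 = 312 = 2^3 · 3 · 13.
It suffices to check that the order of 122 is not a proper divisor of 312: compute 122^(312/q) for q ∈ {2, 3, 13}.
122^156 ≡ 312 (mod 313)  [q = 2: ≢ 1 ✓]
122^104 ≡ 214 (mod 313)  [q = 3: ≢ 1 ✓]
122^24 ≡ 150 (mod 313)  [q = 13: ≢ 1 ✓]
None equal 1, so ord_313(122) = 312: 122 is a primitive root.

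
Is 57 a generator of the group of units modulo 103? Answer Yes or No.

No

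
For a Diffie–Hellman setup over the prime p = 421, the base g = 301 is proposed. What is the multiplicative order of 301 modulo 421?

The order of 301 must divide φ(421) = 421 − 1 = 420 = 2^2 · 3 · 5 · 7.
Divisors of 420: 1, 2, 3, 4, 5, 6, 7, 10, 12, 14, 15, 20, 21, 28, 30, 35, 42, 60, 70, 84, 105, 140, 210, 420.
Compute 301^d (mod 421) for the divisors d until we hit 1:
301^1 ≡ 301 (mod 421)
301^2 ≡ 86 (mod 421)
301^3 ≡ 205 (mod 421)
301^4 ≡ 239 (mod 421)
301^5 ≡ 369 (mod 421)
301^6 ≡ 346 (mod 421)
301^7 ≡ 159 (mod 421)
301^10 ≡ 178 (mod 421)
301^12 ≡ 152 (mod 421)
301^14 ≡ 21 (mod 421)
301^15 ≡ 6 (mod 421)
301^20 ≡ 109 (mod 421)
301^21 ≡ 392 (mod 421)
301^28 ≡ 20 (mod 421)
301^30 ≡ 36 (mod 421)
301^35 ≡ 233 (mod 421)
301^42 ≡ 420 (mod 421)
301^60 ≡ 33 (mod 421)
301^70 ≡ 401 (mod 421)
301^84 ≡ 1 (mod 421) ✓
Therefore the multiplicative order of 301 modulo 421 is 84.

84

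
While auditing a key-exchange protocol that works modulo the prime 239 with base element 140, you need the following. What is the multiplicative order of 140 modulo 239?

By Lagrange's theorem, ord_239(140) divides φ(239) = 239 − 1 = 238 = 2 · 7 · 17.
Divisors of 238: 1, 2, 7, 14, 17, 34, 119, 238.
Test each divisor d:
140^1 ≡ 140 (mod 239)
140^2 ≡ 2 (mod 239)
140^7 ≡ 164 (mod 239)
140^14 ≡ 128 (mod 239)
140^17 ≡ 229 (mod 239)
140^34 ≡ 100 (mod 239)
140^119 ≡ 238 (mod 239)
140^238 ≡ 1 (mod 239) ✓
Hence ord(140) = 238.

238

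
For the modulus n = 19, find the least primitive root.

2

φ(19) = 19 − 1 = 18 = 2 · 3^2.
Test candidates g = 2, 3, … against the prime factors q ∈ {2, 3} of φ(19): g is a generator iff g^(18/q) ≢ 1 for every such q.
g = 2: 2^9 ≡ 18; 2^6 ≡ 7 — none is 1, so 2 is a primitive root.
Hence the least primitive root of 19 is 2.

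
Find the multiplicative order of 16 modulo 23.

Since 16 ∈ (Z/23Z)^×, its order divides φ(23) = 23 − 1 = 22 = 2 · 11.
Divisors of 22: 1, 2, 11, 22.
Evaluate successive powers at the divisors of 22:
16^1 ≡ 16 (mod 23)
16^2 ≡ 3 (mod 23)
16^11 ≡ 1 (mod 23) ✓
The smallest such exponent is 11, so the order of 16 is 11.

11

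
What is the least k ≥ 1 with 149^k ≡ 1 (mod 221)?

12

By Lagrange's theorem, ord_221(149) divides φ(221) = φ(13·17) = (13−1)·(17−1) = 12·16 = 192 = 2^6 · 3.
Divisors of 192: 1, 2, 3, 4, 6, 8, 12, 16, 24, 32, 48, 64, 96, 192.
Test each divisor d:
149^1 ≡ 149 (mod 221)
149^2 ≡ 101 (mod 221)
149^3 ≡ 21 (mod 221)
149^4 ≡ 35 (mod 221)
149^6 ≡ 220 (mod 221)
149^8 ≡ 120 (mod 221)
149^12 ≡ 1 (mod 221) ✓
So ord_221(149) = 12.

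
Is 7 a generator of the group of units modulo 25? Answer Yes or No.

φ(25) = φ(5^2) = 5·(5−1) = 20 = 2^2 · 5.
It suffices to check that the order of 7 is not a proper divisor of 20: compute 7^(20/q) for q ∈ {2, 5}.
7^10 ≡ 24 (mod 25)  [q = 2: ≢ 1 ✓]
7^4 ≡ 1 (mod 25)  [q = 5: ≡ 1 ✗]
Since 7^4 ≡ 1, the order of 7 divides 4 < 20, so 7 is not a primitive root.

No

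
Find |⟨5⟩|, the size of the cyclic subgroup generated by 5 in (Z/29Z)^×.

By Lagrange's theorem, ord_29(5) divides φ(29) = 29 − 1 = 28 = 2^2 · 7.
Divisors of 28: 1, 2, 4, 7, 14, 28.
Compute 5^d (mod 29) for the divisors d until we hit 1:
5^1 ≡ 5
5^2 ≡ 25
5^4 ≡ 16
5^7 ≡ 28
5^14 ≡ 1
So ord_29(5) = 14.

14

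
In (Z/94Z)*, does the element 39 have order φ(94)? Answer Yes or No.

φ(94) = φ(2)·φ(47) = 1·46 = 46 = 2 · 23.
An element g generates (Z/94Z)^× iff g^(46/q) ≢ 1 (mod 94) for each prime q ∈ {2, 23}.
39^23 ≡ 93 (mod 94)  [q = 2: ≢ 1 ✓]
39^2 ≡ 17 (mod 94)  [q = 23: ≢ 1 ✓]
None equal 1, so ord_94(39) = 46: 39 is a primitive root.

Yes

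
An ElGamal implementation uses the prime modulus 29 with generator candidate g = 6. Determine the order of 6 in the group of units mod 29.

14

By Lagrange's theorem, ord_29(6) divides φ(29) = 29 − 1 = 28 = 2^2 · 7.
Divisors of 28: 1, 2, 4, 7, 14, 28.
Evaluate successive powers at the divisors of 28:
6^1 ≡ 6
6^2 ≡ 7
6^4 ≡ 20
6^7 ≡ 28
6^14 ≡ 1
Therefore the multiplicative order of 6 modulo 29 is 14.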